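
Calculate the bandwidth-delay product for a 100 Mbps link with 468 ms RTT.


BDP = bandwidth * RTT
= 100 Mbps * 468 ms
= 100 * 1e6 * 468 / 1000 bits
= 46800000 bits
= 5850000 bytes
= 5712.8906 KB
BDP = 46800000 bits (5850000 bytes)


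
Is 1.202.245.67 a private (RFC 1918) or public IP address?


RFC 1918 private ranges:
  10.0.0.0/8 (10.0.0.0 - 10.255.255.255)
  172.16.0.0/12 (172.16.0.0 - 172.31.255.255)
  192.168.0.0/16 (192.168.0.0 - 192.168.255.255)
Public (not in any RFC 1918 range)


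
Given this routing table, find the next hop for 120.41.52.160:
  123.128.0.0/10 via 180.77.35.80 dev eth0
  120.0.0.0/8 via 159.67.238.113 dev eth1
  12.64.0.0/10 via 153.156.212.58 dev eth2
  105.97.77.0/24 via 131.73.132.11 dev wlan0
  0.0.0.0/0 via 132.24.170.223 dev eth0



Longest prefix match for 120.41.52.160:
  /10 123.128.0.0: no
  /8 120.0.0.0: MATCH
  /10 12.64.0.0: no
  /24 105.97.77.0: no
  /0 0.0.0.0: MATCH
Selected: next-hop 159.67.238.113 via eth1 (matched /8)


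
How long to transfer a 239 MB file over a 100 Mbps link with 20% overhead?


Effective throughput = 100 * (1 - 20/100) = 80 Mbps
File size in Mb = 239 * 8 = 1912 Mb
Time = 1912 / 80
Time = 23.9 seconds


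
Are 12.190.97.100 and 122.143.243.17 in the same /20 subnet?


Mask: 255.255.240.0
12.190.97.100 AND mask = 12.190.96.0
122.143.243.17 AND mask = 122.143.240.0
No, different subnets (12.190.96.0 vs 122.143.240.0)


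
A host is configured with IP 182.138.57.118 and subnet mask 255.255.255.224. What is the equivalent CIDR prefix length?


Binary: 11111111.11111111.11111111.11100000
Count leading 1s
Prefix: /27


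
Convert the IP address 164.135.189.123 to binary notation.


164 = 10100100
135 = 10000111
189 = 10111101
123 = 01111011
Binary: 10100100.10000111.10111101.01111011


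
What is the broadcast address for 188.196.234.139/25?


Network: 188.196.234.128/25
Host bits = 7
Set all host bits to 1:
Broadcast: 188.196.234.255


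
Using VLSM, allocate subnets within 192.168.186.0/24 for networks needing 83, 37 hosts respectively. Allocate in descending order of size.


83 hosts -> /25 (126 usable): 192.168.186.0/25
37 hosts -> /26 (62 usable): 192.168.186.128/26
Allocation: 192.168.186.0/25 (83 hosts, 126 usable); 192.168.186.128/26 (37 hosts, 62 usable)


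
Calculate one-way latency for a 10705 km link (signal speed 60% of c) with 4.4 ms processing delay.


Speed = 0.6 * 3e5 km/s = 180000 km/s
Propagation delay = 10705 / 180000 = 0.0595 s = 59.4722 ms
Processing delay = 4.4 ms
Total one-way latency = 63.8722 ms


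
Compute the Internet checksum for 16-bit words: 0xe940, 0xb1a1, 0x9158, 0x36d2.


Sum all words (with carry folding):
+ 0xe940 = 0xe940
+ 0xb1a1 = 0x9ae2
+ 0x9158 = 0x2c3b
+ 0x36d2 = 0x630d
One's complement: ~0x630d
Checksum = 0x9cf2


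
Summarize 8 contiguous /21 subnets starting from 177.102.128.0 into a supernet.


Original prefix: /21
Number of subnets: 8 = 2^3
New prefix = 21 - 3 = 18
Supernet: 177.102.128.0/18


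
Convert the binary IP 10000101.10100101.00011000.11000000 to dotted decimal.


10000101 = 133
10100101 = 165
00011000 = 24
11000000 = 192
IP: 133.165.24.192


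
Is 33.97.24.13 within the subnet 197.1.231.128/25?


Subnet network: 197.1.231.128
Test IP AND mask: 33.97.24.0
No, 33.97.24.13 is not in 197.1.231.128/25


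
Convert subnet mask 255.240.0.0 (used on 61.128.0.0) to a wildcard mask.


Subnet mask: 255.240.0.0
Wildcard = 255.255.255.255 - subnet mask
255 - 255 = 0
255 - 240 = 15
255 - 0 = 255
255 - 0 = 255
Wildcard: 0.15.255.255


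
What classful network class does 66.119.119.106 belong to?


First octet: 66
Binary: 01000010
0xxxxxxx -> Class A (1-126)
Class A, default mask 255.0.0.0 (/8)


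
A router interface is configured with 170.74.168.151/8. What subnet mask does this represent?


/8 means 8 network bits, 24 host bits
Binary: 11111111000000000000000000000000
Mask: 255.0.0.0


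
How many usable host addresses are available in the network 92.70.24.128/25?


Host bits = 32 - 25 = 7
Total addresses = 2^7 = 128
Usable = total - 2 (network and broadcast)
Usable hosts: 126


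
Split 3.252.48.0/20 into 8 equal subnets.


New prefix = 20 + 3 = 23
Each subnet has 512 addresses
  3.252.48.0/23
  3.252.50.0/23
  3.252.52.0/23
  3.252.54.0/23
  3.252.56.0/23
  3.252.58.0/23
  3.252.60.0/23
  3.252.62.0/23
Subnets: 3.252.48.0/23, 3.252.50.0/23, 3.252.52.0/23, 3.252.54.0/23, 3.252.56.0/23, 3.252.58.0/23, 3.252.60.0/23, 3.252.62.0/23


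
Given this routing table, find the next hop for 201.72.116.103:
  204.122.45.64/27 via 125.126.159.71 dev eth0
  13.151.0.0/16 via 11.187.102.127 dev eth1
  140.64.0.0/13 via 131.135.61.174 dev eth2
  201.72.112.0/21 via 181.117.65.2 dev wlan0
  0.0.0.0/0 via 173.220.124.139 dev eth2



Longest prefix match for 201.72.116.103:
  /27 204.122.45.64: no
  /16 13.151.0.0: no
  /13 140.64.0.0: no
  /21 201.72.112.0: MATCH
  /0 0.0.0.0: MATCH
Selected: next-hop 181.117.65.2 via wlan0 (matched /21)


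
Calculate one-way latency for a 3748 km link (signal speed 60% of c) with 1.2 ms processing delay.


Speed = 0.6 * 3e5 km/s = 180000 km/s
Propagation delay = 3748 / 180000 = 0.0208 s = 20.8222 ms
Processing delay = 1.2 ms
Total one-way latency = 22.0222 ms


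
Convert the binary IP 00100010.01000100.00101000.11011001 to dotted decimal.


00100010 = 34
01000100 = 68
00101000 = 40
11011001 = 217
IP: 34.68.40.217


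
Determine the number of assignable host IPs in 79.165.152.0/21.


Host bits = 32 - 21 = 11
Total addresses = 2^11 = 2048
Usable = total - 2 (network and broadcast)
Usable hosts: 2046


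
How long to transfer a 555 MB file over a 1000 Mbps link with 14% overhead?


Effective throughput = 1000 * (1 - 14/100) = 860 Mbps
File size in Mb = 555 * 8 = 4440 Mb
Time = 4440 / 860
Time = 5.1628 seconds


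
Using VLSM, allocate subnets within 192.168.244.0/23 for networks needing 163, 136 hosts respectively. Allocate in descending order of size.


163 hosts -> /24 (254 usable): 192.168.244.0/24
136 hosts -> /24 (254 usable): 192.168.245.0/24
Allocation: 192.168.244.0/24 (163 hosts, 254 usable); 192.168.245.0/24 (136 hosts, 254 usable)


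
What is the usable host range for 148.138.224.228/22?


Network: 148.138.224.0
Broadcast: 148.138.227.255
First usable = network + 1
Last usable = broadcast - 1
Range: 148.138.224.1 to 148.138.227.254


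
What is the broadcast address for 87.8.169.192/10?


Network: 87.0.0.0/10
Host bits = 22
Set all host bits to 1:
Broadcast: 87.63.255.255


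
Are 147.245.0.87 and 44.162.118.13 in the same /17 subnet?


Mask: 255.255.128.0
147.245.0.87 AND mask = 147.245.0.0
44.162.118.13 AND mask = 44.162.0.0
No, different subnets (147.245.0.0 vs 44.162.0.0)


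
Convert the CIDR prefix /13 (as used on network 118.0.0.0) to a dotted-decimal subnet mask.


/13 means 13 network bits, 19 host bits
Binary: 11111111111110000000000000000000
Mask: 255.248.0.0


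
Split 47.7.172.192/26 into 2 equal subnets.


New prefix = 26 + 1 = 27
Each subnet has 32 addresses
  47.7.172.192/27
  47.7.172.224/27
Subnets: 47.7.172.192/27, 47.7.172.224/27


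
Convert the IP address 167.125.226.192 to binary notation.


167 = 10100111
125 = 01111101
226 = 11100010
192 = 11000000
Binary: 10100111.01111101.11100010.11000000


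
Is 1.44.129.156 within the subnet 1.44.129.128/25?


Subnet network: 1.44.129.128
Test IP AND mask: 1.44.129.128
Yes, 1.44.129.156 is in 1.44.129.128/25


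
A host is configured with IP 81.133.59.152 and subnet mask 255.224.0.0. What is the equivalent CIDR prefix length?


Binary: 11111111.11100000.00000000.00000000
Count leading 1s
Prefix: /11


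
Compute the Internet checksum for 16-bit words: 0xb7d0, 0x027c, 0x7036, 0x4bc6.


Sum all words (with carry folding):
+ 0xb7d0 = 0xb7d0
+ 0x027c = 0xba4c
+ 0x7036 = 0x2a83
+ 0x4bc6 = 0x7649
One's complement: ~0x7649
Checksum = 0x89b6


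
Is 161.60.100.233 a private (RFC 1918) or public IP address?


RFC 1918 private ranges:
  10.0.0.0/8 (10.0.0.0 - 10.255.255.255)
  172.16.0.0/12 (172.16.0.0 - 172.31.255.255)
  192.168.0.0/16 (192.168.0.0 - 192.168.255.255)
Public (not in any RFC 1918 range)


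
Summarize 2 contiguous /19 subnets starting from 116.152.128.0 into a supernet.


Original prefix: /19
Number of subnets: 2 = 2^1
New prefix = 19 - 1 = 18
Supernet: 116.152.128.0/18


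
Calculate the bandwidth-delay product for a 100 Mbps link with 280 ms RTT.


BDP = bandwidth * RTT
= 100 Mbps * 280 ms
= 100 * 1e6 * 280 / 1000 bits
= 28000000 bits
= 3500000 bytes
= 3417.9688 KB
BDP = 28000000 bits (3500000 bytes)


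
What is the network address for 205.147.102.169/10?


IP:   11001101.10010011.01100110.10101001
Mask: 11111111.11000000.00000000.00000000
AND operation:
Net:  11001101.10000000.00000000.00000000
Network: 205.128.0.0/10


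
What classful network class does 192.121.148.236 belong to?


First octet: 192
Binary: 11000000
110xxxxx -> Class C (192-223)
Class C, default mask 255.255.255.0 (/24)


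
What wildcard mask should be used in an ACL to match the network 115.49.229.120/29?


Subnet mask: 255.255.255.248
Wildcard = 255.255.255.255 - subnet mask
255 - 255 = 0
255 - 255 = 0
255 - 255 = 0
255 - 248 = 7
Wildcard: 0.0.0.7


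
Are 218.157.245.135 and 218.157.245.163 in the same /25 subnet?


Mask: 255.255.255.128
218.157.245.135 AND mask = 218.157.245.128
218.157.245.163 AND mask = 218.157.245.128
Yes, same subnet (218.157.245.128)


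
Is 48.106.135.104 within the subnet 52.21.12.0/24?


Subnet network: 52.21.12.0
Test IP AND mask: 48.106.135.0
No, 48.106.135.104 is not in 52.21.12.0/24


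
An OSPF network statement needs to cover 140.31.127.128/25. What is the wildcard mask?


Subnet mask: 255.255.255.128
Wildcard = 255.255.255.255 - subnet mask
255 - 255 = 0
255 - 255 = 0
255 - 255 = 0
255 - 128 = 127
Wildcard: 0.0.0.127


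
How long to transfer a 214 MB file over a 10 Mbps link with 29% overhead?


Effective throughput = 10 * (1 - 29/100) = 7.1 Mbps
File size in Mb = 214 * 8 = 1712 Mb
Time = 1712 / 7.1
Time = 241.1268 seconds


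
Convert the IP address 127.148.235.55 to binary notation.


127 = 01111111
148 = 10010100
235 = 11101011
55 = 00110111
Binary: 01111111.10010100.11101011.00110111


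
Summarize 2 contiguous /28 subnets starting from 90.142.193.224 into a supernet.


Original prefix: /28
Number of subnets: 2 = 2^1
New prefix = 28 - 1 = 27
Supernet: 90.142.193.224/27


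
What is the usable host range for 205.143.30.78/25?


Network: 205.143.30.0
Broadcast: 205.143.30.127
First usable = network + 1
Last usable = broadcast - 1
Range: 205.143.30.1 to 205.143.30.126


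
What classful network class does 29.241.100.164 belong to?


First octet: 29
Binary: 00011101
0xxxxxxx -> Class A (1-126)
Class A, default mask 255.0.0.0 (/8)


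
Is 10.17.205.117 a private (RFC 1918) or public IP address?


RFC 1918 private ranges:
  10.0.0.0/8 (10.0.0.0 - 10.255.255.255)
  172.16.0.0/12 (172.16.0.0 - 172.31.255.255)
  192.168.0.0/16 (192.168.0.0 - 192.168.255.255)
Private (in 10.0.0.0/8)


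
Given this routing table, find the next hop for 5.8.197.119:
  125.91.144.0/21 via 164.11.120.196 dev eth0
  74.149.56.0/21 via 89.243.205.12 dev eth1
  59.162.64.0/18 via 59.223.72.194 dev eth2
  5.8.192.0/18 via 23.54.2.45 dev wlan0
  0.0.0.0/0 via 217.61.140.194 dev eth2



Longest prefix match for 5.8.197.119:
  /21 125.91.144.0: no
  /21 74.149.56.0: no
  /18 59.162.64.0: no
  /18 5.8.192.0: MATCH
  /0 0.0.0.0: MATCH
Selected: next-hop 23.54.2.45 via wlan0 (matched /18)


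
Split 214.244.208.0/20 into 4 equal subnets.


New prefix = 20 + 2 = 22
Each subnet has 1024 addresses
  214.244.208.0/22
  214.244.212.0/22
  214.244.216.0/22
  214.244.220.0/22
Subnets: 214.244.208.0/22, 214.244.212.0/22, 214.244.216.0/22, 214.244.220.0/22


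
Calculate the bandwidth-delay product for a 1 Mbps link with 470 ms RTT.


BDP = bandwidth * RTT
= 1 Mbps * 470 ms
= 1 * 1e6 * 470 / 1000 bits
= 470000 bits
= 58750 bytes
= 57.373 KB
BDP = 470000 bits (58750 bytes)


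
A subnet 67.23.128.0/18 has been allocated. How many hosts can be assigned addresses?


Host bits = 32 - 18 = 14
Total addresses = 2^14 = 16384
Usable = total - 2 (network and broadcast)
Usable hosts: 16382


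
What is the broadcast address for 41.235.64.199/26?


Network: 41.235.64.192/26
Host bits = 6
Set all host bits to 1:
Broadcast: 41.235.64.255


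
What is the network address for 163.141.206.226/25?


IP:   10100011.10001101.11001110.11100010
Mask: 11111111.11111111.11111111.10000000
AND operation:
Net:  10100011.10001101.11001110.10000000
Network: 163.141.206.128/25


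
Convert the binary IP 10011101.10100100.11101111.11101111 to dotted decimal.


10011101 = 157
10100100 = 164
11101111 = 239
11101111 = 239
IP: 157.164.239.239


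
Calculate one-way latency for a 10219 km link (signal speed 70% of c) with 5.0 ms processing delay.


Speed = 0.7 * 3e5 km/s = 210000 km/s
Propagation delay = 10219 / 210000 = 0.0487 s = 48.6619 ms
Processing delay = 5.0 ms
Total one-way latency = 53.6619 ms


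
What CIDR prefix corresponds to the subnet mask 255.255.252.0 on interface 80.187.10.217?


Binary: 11111111.11111111.11111100.00000000
Count leading 1s
Prefix: /22


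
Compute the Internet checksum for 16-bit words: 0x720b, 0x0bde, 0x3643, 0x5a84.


Sum all words (with carry folding):
+ 0x720b = 0x720b
+ 0x0bde = 0x7de9
+ 0x3643 = 0xb42c
+ 0x5a84 = 0x0eb1
One's complement: ~0x0eb1
Checksum = 0xf14e


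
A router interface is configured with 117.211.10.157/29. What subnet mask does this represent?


/29 means 29 network bits, 3 host bits
Binary: 11111111111111111111111111111000
Mask: 255.255.255.248


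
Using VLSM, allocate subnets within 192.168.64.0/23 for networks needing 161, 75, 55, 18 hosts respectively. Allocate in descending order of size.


161 hosts -> /24 (254 usable): 192.168.64.0/24
75 hosts -> /25 (126 usable): 192.168.65.0/25
55 hosts -> /26 (62 usable): 192.168.65.128/26
18 hosts -> /27 (30 usable): 192.168.65.192/27
Allocation: 192.168.64.0/24 (161 hosts, 254 usable); 192.168.65.0/25 (75 hosts, 126 usable); 192.168.65.128/26 (55 hosts, 62 usable); 192.168.65.192/27 (18 hosts, 30 usable)


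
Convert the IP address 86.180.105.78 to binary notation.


86 = 01010110
180 = 10110100
105 = 01101001
78 = 01001110
Binary: 01010110.10110100.01101001.01001110


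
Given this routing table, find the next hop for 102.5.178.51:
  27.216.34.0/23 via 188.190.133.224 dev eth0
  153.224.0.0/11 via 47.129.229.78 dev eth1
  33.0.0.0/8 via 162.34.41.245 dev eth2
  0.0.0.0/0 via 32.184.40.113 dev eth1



Longest prefix match for 102.5.178.51:
  /23 27.216.34.0: no
  /11 153.224.0.0: no
  /8 33.0.0.0: no
  /0 0.0.0.0: MATCH
Selected: next-hop 32.184.40.113 via eth1 (matched /0)


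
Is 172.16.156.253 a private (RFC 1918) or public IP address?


RFC 1918 private ranges:
  10.0.0.0/8 (10.0.0.0 - 10.255.255.255)
  172.16.0.0/12 (172.16.0.0 - 172.31.255.255)
  192.168.0.0/16 (192.168.0.0 - 192.168.255.255)
Private (in 172.16.0.0/12)


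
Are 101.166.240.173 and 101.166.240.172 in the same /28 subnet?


Mask: 255.255.255.240
101.166.240.173 AND mask = 101.166.240.160
101.166.240.172 AND mask = 101.166.240.160
Yes, same subnet (101.166.240.160)


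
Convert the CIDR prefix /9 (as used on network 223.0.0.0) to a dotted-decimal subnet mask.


/9 means 9 network bits, 23 host bits
Binary: 11111111100000000000000000000000
Mask: 255.128.0.0


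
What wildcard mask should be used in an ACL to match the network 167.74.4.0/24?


Subnet mask: 255.255.255.0
Wildcard = 255.255.255.255 - subnet mask
255 - 255 = 0
255 - 255 = 0
255 - 255 = 0
255 - 0 = 255
Wildcard: 0.0.0.255


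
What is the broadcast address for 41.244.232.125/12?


Network: 41.240.0.0/12
Host bits = 20
Set all host bits to 1:
Broadcast: 41.255.255.255


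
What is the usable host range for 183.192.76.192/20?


Network: 183.192.64.0
Broadcast: 183.192.79.255
First usable = network + 1
Last usable = broadcast - 1
Range: 183.192.64.1 to 183.192.79.254


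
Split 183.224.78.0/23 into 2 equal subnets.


New prefix = 23 + 1 = 24
Each subnet has 256 addresses
  183.224.78.0/24
  183.224.79.0/24
Subnets: 183.224.78.0/24, 183.224.79.0/24


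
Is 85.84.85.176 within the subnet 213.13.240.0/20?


Subnet network: 213.13.240.0
Test IP AND mask: 85.84.80.0
No, 85.84.85.176 is not in 213.13.240.0/20


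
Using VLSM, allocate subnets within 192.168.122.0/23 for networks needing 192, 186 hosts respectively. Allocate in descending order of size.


192 hosts -> /24 (254 usable): 192.168.122.0/24
186 hosts -> /24 (254 usable): 192.168.123.0/24
Allocation: 192.168.122.0/24 (192 hosts, 254 usable); 192.168.123.0/24 (186 hosts, 254 usable)


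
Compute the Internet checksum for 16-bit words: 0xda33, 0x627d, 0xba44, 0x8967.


Sum all words (with carry folding):
+ 0xda33 = 0xda33
+ 0x627d = 0x3cb1
+ 0xba44 = 0xf6f5
+ 0x8967 = 0x805d
One's complement: ~0x805d
Checksum = 0x7fa2


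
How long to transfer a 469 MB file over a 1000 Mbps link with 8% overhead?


Effective throughput = 1000 * (1 - 8/100) = 920 Mbps
File size in Mb = 469 * 8 = 3752 Mb
Time = 3752 / 920
Time = 4.0783 seconds


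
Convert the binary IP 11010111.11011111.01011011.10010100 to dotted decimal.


11010111 = 215
11011111 = 223
01011011 = 91
10010100 = 148
IP: 215.223.91.148


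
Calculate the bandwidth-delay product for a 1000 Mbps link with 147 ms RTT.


BDP = bandwidth * RTT
= 1000 Mbps * 147 ms
= 1000 * 1e6 * 147 / 1000 bits
= 147000000 bits
= 18375000 bytes
= 17944.3359 KB
BDP = 147000000 bits (18375000 bytes)


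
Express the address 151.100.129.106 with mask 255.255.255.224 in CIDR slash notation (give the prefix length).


Binary: 11111111.11111111.11111111.11100000
Count leading 1s
Prefix: /27


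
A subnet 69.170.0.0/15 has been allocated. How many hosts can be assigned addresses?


Host bits = 32 - 15 = 17
Total addresses = 2^17 = 131072
Usable = total - 2 (network and broadcast)
Usable hosts: 131070


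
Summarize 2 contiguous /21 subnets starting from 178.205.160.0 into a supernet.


Original prefix: /21
Number of subnets: 2 = 2^1
New prefix = 21 - 1 = 20
Supernet: 178.205.160.0/20


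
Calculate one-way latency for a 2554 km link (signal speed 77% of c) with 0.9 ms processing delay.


Speed = 0.77 * 3e5 km/s = 231000 km/s
Propagation delay = 2554 / 231000 = 0.0111 s = 11.0563 ms
Processing delay = 0.9 ms
Total one-way latency = 11.9563 ms


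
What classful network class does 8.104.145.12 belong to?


First octet: 8
Binary: 00001000
0xxxxxxx -> Class A (1-126)
Class A, default mask 255.0.0.0 (/8)


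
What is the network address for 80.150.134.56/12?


IP:   01010000.10010110.10000110.00111000
Mask: 11111111.11110000.00000000.00000000
AND operation:
Net:  01010000.10010000.00000000.00000000
Network: 80.144.0.0/12


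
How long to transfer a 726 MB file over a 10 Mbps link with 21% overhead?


Effective throughput = 10 * (1 - 21/100) = 7.9 Mbps
File size in Mb = 726 * 8 = 5808 Mb
Time = 5808 / 7.9
Time = 735.1899 seconds


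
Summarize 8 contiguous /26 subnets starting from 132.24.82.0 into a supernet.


Original prefix: /26
Number of subnets: 8 = 2^3
New prefix = 26 - 3 = 23
Supernet: 132.24.82.0/23


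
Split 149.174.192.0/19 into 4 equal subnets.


New prefix = 19 + 2 = 21
Each subnet has 2048 addresses
  149.174.192.0/21
  149.174.200.0/21
  149.174.208.0/21
  149.174.216.0/21
Subnets: 149.174.192.0/21, 149.174.200.0/21, 149.174.208.0/21, 149.174.216.0/21


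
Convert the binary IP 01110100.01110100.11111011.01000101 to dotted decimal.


01110100 = 116
01110100 = 116
11111011 = 251
01000101 = 69
IP: 116.116.251.69


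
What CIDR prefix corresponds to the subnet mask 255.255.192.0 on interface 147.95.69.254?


Binary: 11111111.11111111.11000000.00000000
Count leading 1s
Prefix: /18


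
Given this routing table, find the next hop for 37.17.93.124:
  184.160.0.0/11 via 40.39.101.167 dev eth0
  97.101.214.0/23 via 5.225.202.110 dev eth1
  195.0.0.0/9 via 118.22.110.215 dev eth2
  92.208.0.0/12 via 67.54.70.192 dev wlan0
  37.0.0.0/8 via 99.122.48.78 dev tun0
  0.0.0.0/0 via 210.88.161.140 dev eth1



Longest prefix match for 37.17.93.124:
  /11 184.160.0.0: no
  /23 97.101.214.0: no
  /9 195.0.0.0: no
  /12 92.208.0.0: no
  /8 37.0.0.0: MATCH
  /0 0.0.0.0: MATCH
Selected: next-hop 99.122.48.78 via tun0 (matched /8)


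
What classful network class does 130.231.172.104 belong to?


First octet: 130
Binary: 10000010
10xxxxxx -> Class B (128-191)
Class B, default mask 255.255.0.0 (/16)


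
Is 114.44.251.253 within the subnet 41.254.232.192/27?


Subnet network: 41.254.232.192
Test IP AND mask: 114.44.251.224
No, 114.44.251.253 is not in 41.254.232.192/27


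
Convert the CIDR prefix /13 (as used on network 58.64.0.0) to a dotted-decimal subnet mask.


/13 means 13 network bits, 19 host bits
Binary: 11111111111110000000000000000000
Mask: 255.248.0.0


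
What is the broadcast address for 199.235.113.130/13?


Network: 199.232.0.0/13
Host bits = 19
Set all host bits to 1:
Broadcast: 199.239.255.255


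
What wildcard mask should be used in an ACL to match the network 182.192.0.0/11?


Subnet mask: 255.224.0.0
Wildcard = 255.255.255.255 - subnet mask
255 - 255 = 0
255 - 224 = 31
255 - 0 = 255
255 - 0 = 255
Wildcard: 0.31.255.255


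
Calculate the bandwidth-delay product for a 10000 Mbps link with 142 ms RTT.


BDP = bandwidth * RTT
= 10000 Mbps * 142 ms
= 10000 * 1e6 * 142 / 1000 bits
= 1420000000 bits
= 177500000 bytes
= 173339.8438 KB
BDP = 1420000000 bits (177500000 bytes)


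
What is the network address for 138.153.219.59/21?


IP:   10001010.10011001.11011011.00111011
Mask: 11111111.11111111.11111000.00000000
AND operation:
Net:  10001010.10011001.11011000.00000000
Network: 138.153.216.0/21


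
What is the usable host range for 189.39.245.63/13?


Network: 189.32.0.0
Broadcast: 189.39.255.255
First usable = network + 1
Last usable = broadcast - 1
Range: 189.32.0.1 to 189.39.255.254


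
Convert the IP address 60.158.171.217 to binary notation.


60 = 00111100
158 = 10011110
171 = 10101011
217 = 11011001
Binary: 00111100.10011110.10101011.11011001


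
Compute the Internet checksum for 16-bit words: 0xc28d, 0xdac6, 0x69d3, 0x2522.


Sum all words (with carry folding):
+ 0xc28d = 0xc28d
+ 0xdac6 = 0x9d54
+ 0x69d3 = 0x0728
+ 0x2522 = 0x2c4a
One's complement: ~0x2c4a
Checksum = 0xd3b5


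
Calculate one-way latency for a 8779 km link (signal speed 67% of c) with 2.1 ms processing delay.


Speed = 0.67 * 3e5 km/s = 201000 km/s
Propagation delay = 8779 / 201000 = 0.0437 s = 43.6766 ms
Processing delay = 2.1 ms
Total one-way latency = 45.7766 ms


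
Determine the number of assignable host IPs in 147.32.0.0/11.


Host bits = 32 - 11 = 21
Total addresses = 2^21 = 2097152
Usable = total - 2 (network and broadcast)
Usable hosts: 2097150


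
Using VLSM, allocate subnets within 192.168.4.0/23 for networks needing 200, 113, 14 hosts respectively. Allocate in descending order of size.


200 hosts -> /24 (254 usable): 192.168.4.0/24
113 hosts -> /25 (126 usable): 192.168.5.0/25
14 hosts -> /28 (14 usable): 192.168.5.128/28
Allocation: 192.168.4.0/24 (200 hosts, 254 usable); 192.168.5.0/25 (113 hosts, 126 usable); 192.168.5.128/28 (14 hosts, 14 usable)


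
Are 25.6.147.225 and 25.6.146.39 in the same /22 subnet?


Mask: 255.255.252.0
25.6.147.225 AND mask = 25.6.144.0
25.6.146.39 AND mask = 25.6.144.0
Yes, same subnet (25.6.144.0)


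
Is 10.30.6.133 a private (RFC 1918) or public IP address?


RFC 1918 private ranges:
  10.0.0.0/8 (10.0.0.0 - 10.255.255.255)
  172.16.0.0/12 (172.16.0.0 - 172.31.255.255)
  192.168.0.0/16 (192.168.0.0 - 192.168.255.255)
Private (in 10.0.0.0/8)


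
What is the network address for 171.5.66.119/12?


IP:   10101011.00000101.01000010.01110111
Mask: 11111111.11110000.00000000.00000000
AND operation:
Net:  10101011.00000000.00000000.00000000
Network: 171.0.0.0/12


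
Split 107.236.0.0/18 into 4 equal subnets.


New prefix = 18 + 2 = 20
Each subnet has 4096 addresses
  107.236.0.0/20
  107.236.16.0/20
  107.236.32.0/20
  107.236.48.0/20
Subnets: 107.236.0.0/20, 107.236.16.0/20, 107.236.32.0/20, 107.236.48.0/20


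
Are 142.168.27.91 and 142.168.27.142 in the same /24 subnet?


Mask: 255.255.255.0
142.168.27.91 AND mask = 142.168.27.0
142.168.27.142 AND mask = 142.168.27.0
Yes, same subnet (142.168.27.0)


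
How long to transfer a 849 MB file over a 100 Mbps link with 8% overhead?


Effective throughput = 100 * (1 - 8/100) = 92 Mbps
File size in Mb = 849 * 8 = 6792 Mb
Time = 6792 / 92
Time = 73.8261 seconds


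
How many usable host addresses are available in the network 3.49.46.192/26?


Host bits = 32 - 26 = 6
Total addresses = 2^6 = 64
Usable = total - 2 (network and broadcast)
Usable hosts: 62


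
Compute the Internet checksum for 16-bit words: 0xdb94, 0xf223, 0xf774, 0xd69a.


Sum all words (with carry folding):
+ 0xdb94 = 0xdb94
+ 0xf223 = 0xcdb8
+ 0xf774 = 0xc52d
+ 0xd69a = 0x9bc8
One's complement: ~0x9bc8
Checksum = 0x6437


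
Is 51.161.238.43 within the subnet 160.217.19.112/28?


Subnet network: 160.217.19.112
Test IP AND mask: 51.161.238.32
No, 51.161.238.43 is not in 160.217.19.112/28


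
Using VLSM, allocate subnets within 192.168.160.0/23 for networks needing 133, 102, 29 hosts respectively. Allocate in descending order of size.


133 hosts -> /24 (254 usable): 192.168.160.0/24
102 hosts -> /25 (126 usable): 192.168.161.0/25
29 hosts -> /27 (30 usable): 192.168.161.128/27
Allocation: 192.168.160.0/24 (133 hosts, 254 usable); 192.168.161.0/25 (102 hosts, 126 usable); 192.168.161.128/27 (29 hosts, 30 usable)


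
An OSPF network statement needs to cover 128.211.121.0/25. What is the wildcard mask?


Subnet mask: 255.255.255.128
Wildcard = 255.255.255.255 - subnet mask
255 - 255 = 0
255 - 255 = 0
255 - 255 = 0
255 - 128 = 127
Wildcard: 0.0.0.127


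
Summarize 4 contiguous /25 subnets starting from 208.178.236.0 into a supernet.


Original prefix: /25
Number of subnets: 4 = 2^2
New prefix = 25 - 2 = 23
Supernet: 208.178.236.0/23


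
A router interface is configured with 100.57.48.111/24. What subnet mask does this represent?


/24 means 24 network bits, 8 host bits
Binary: 11111111111111111111111100000000
Mask: 255.255.255.0


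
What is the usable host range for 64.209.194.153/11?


Network: 64.192.0.0
Broadcast: 64.223.255.255
First usable = network + 1
Last usable = broadcast - 1
Range: 64.192.0.1 to 64.223.255.254


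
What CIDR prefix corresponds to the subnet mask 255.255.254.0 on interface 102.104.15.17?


Binary: 11111111.11111111.11111110.00000000
Count leading 1s
Prefix: /23


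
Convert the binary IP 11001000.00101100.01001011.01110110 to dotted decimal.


11001000 = 200
00101100 = 44
01001011 = 75
01110110 = 118
IP: 200.44.75.118


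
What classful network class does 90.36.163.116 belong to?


First octet: 90
Binary: 01011010
0xxxxxxx -> Class A (1-126)
Class A, default mask 255.0.0.0 (/8)


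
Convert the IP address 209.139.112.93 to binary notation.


209 = 11010001
139 = 10001011
112 = 01110000
93 = 01011101
Binary: 11010001.10001011.01110000.01011101


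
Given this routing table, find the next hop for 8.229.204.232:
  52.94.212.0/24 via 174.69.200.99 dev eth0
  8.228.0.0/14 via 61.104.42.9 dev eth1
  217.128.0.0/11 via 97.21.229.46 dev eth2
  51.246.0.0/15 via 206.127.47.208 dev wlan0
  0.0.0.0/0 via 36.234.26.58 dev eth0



Longest prefix match for 8.229.204.232:
  /24 52.94.212.0: no
  /14 8.228.0.0: MATCH
  /11 217.128.0.0: no
  /15 51.246.0.0: no
  /0 0.0.0.0: MATCH
Selected: next-hop 61.104.42.9 via eth1 (matched /14)


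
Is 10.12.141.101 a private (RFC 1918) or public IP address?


RFC 1918 private ranges:
  10.0.0.0/8 (10.0.0.0 - 10.255.255.255)
  172.16.0.0/12 (172.16.0.0 - 172.31.255.255)
  192.168.0.0/16 (192.168.0.0 - 192.168.255.255)
Private (in 10.0.0.0/8)


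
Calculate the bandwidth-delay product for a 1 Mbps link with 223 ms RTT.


BDP = bandwidth * RTT
= 1 Mbps * 223 ms
= 1 * 1e6 * 223 / 1000 bits
= 223000 bits
= 27875 bytes
= 27.2217 KB
BDP = 223000 bits (27875 bytes)


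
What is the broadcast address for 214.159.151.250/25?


Network: 214.159.151.128/25
Host bits = 7
Set all host bits to 1:
Broadcast: 214.159.151.255


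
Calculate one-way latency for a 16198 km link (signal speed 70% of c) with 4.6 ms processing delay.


Speed = 0.7 * 3e5 km/s = 210000 km/s
Propagation delay = 16198 / 210000 = 0.0771 s = 77.1333 ms
Processing delay = 4.6 ms
Total one-way latency = 81.7333 ms


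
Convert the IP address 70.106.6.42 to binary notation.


70 = 01000110
106 = 01101010
6 = 00000110
42 = 00101010
Binary: 01000110.01101010.00000110.00101010


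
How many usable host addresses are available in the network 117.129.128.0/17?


Host bits = 32 - 17 = 15
Total addresses = 2^15 = 32768
Usable = total - 2 (network and broadcast)
Usable hosts: 32766


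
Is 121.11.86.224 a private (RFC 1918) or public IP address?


RFC 1918 private ranges:
  10.0.0.0/8 (10.0.0.0 - 10.255.255.255)
  172.16.0.0/12 (172.16.0.0 - 172.31.255.255)
  192.168.0.0/16 (192.168.0.0 - 192.168.255.255)
Public (not in any RFC 1918 range)


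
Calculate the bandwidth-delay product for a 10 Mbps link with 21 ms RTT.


BDP = bandwidth * RTT
= 10 Mbps * 21 ms
= 10 * 1e6 * 21 / 1000 bits
= 210000 bits
= 26250 bytes
= 25.6348 KB
BDP = 210000 bits (26250 bytes)


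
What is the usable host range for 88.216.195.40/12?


Network: 88.208.0.0
Broadcast: 88.223.255.255
First usable = network + 1
Last usable = broadcast - 1
Range: 88.208.0.1 to 88.223.255.254


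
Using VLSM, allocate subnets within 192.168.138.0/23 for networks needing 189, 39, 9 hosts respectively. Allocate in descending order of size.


189 hosts -> /24 (254 usable): 192.168.138.0/24
39 hosts -> /26 (62 usable): 192.168.139.0/26
9 hosts -> /28 (14 usable): 192.168.139.64/28
Allocation: 192.168.138.0/24 (189 hosts, 254 usable); 192.168.139.0/26 (39 hosts, 62 usable); 192.168.139.64/28 (9 hosts, 14 usable)


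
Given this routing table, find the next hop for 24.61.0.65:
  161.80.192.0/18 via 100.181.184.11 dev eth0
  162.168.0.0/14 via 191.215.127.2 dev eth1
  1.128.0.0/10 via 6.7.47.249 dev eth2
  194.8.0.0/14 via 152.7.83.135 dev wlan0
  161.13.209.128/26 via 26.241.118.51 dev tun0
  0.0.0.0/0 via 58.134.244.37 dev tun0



Longest prefix match for 24.61.0.65:
  /18 161.80.192.0: no
  /14 162.168.0.0: no
  /10 1.128.0.0: no
  /14 194.8.0.0: no
  /26 161.13.209.128: no
  /0 0.0.0.0: MATCH
Selected: next-hop 58.134.244.37 via tun0 (matched /0)


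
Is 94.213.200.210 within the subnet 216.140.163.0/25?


Subnet network: 216.140.163.0
Test IP AND mask: 94.213.200.128
No, 94.213.200.210 is not in 216.140.163.0/25


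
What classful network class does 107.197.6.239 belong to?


First octet: 107
Binary: 01101011
0xxxxxxx -> Class A (1-126)
Class A, default mask 255.0.0.0 (/8)


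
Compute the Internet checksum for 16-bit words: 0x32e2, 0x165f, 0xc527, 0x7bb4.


Sum all words (with carry folding):
+ 0x32e2 = 0x32e2
+ 0x165f = 0x4941
+ 0xc527 = 0x0e69
+ 0x7bb4 = 0x8a1d
One's complement: ~0x8a1d
Checksum = 0x75e2


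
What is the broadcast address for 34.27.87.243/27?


Network: 34.27.87.224/27
Host bits = 5
Set all host bits to 1:
Broadcast: 34.27.87.255


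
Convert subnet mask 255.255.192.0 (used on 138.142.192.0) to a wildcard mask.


Subnet mask: 255.255.192.0
Wildcard = 255.255.255.255 - subnet mask
255 - 255 = 0
255 - 255 = 0
255 - 192 = 63
255 - 0 = 255
Wildcard: 0.0.63.255


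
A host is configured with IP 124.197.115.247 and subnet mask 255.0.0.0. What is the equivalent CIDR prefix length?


Binary: 11111111.00000000.00000000.00000000
Count leading 1s
Prefix: /8


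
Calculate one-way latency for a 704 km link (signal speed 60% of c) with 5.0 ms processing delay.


Speed = 0.6 * 3e5 km/s = 180000 km/s
Propagation delay = 704 / 180000 = 0.0039 s = 3.9111 ms
Processing delay = 5.0 ms
Total one-way latency = 8.9111 ms


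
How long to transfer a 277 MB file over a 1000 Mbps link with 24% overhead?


Effective throughput = 1000 * (1 - 24/100) = 760 Mbps
File size in Mb = 277 * 8 = 2216 Mb
Time = 2216 / 760
Time = 2.9158 seconds


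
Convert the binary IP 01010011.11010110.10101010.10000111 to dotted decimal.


01010011 = 83
11010110 = 214
10101010 = 170
10000111 = 135
IP: 83.214.170.135


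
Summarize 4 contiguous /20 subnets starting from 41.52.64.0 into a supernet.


Original prefix: /20
Number of subnets: 4 = 2^2
New prefix = 20 - 2 = 18
Supernet: 41.52.64.0/18


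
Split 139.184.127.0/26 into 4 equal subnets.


New prefix = 26 + 2 = 28
Each subnet has 16 addresses
  139.184.127.0/28
  139.184.127.16/28
  139.184.127.32/28
  139.184.127.48/28
Subnets: 139.184.127.0/28, 139.184.127.16/28, 139.184.127.32/28, 139.184.127.48/28


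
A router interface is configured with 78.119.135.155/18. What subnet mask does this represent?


/18 means 18 network bits, 14 host bits
Binary: 11111111111111111100000000000000
Mask: 255.255.192.0


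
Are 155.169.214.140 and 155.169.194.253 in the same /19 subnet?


Mask: 255.255.224.0
155.169.214.140 AND mask = 155.169.192.0
155.169.194.253 AND mask = 155.169.192.0
Yes, same subnet (155.169.192.0)


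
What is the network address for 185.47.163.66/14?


IP:   10111001.00101111.10100011.01000010
Mask: 11111111.11111100.00000000.00000000
AND operation:
Net:  10111001.00101100.00000000.00000000
Network: 185.44.0.0/14


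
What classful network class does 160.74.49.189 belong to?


First octet: 160
Binary: 10100000
10xxxxxx -> Class B (128-191)
Class B, default mask 255.255.0.0 (/16)


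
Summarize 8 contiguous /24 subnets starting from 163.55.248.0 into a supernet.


Original prefix: /24
Number of subnets: 8 = 2^3
New prefix = 24 - 3 = 21
Supernet: 163.55.248.0/21


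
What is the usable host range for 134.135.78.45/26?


Network: 134.135.78.0
Broadcast: 134.135.78.63
First usable = network + 1
Last usable = broadcast - 1
Range: 134.135.78.1 to 134.135.78.62


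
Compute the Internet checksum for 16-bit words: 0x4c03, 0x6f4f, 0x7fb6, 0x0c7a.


Sum all words (with carry folding):
+ 0x4c03 = 0x4c03
+ 0x6f4f = 0xbb52
+ 0x7fb6 = 0x3b09
+ 0x0c7a = 0x4783
One's complement: ~0x4783
Checksum = 0xb87c


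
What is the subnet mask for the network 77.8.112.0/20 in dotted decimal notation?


/20 means 20 network bits, 12 host bits
Binary: 11111111111111111111000000000000
Mask: 255.255.240.0


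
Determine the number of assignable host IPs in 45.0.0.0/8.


Host bits = 32 - 8 = 24
Total addresses = 2^24 = 16777216
Usable = total - 2 (network and broadcast)
Usable hosts: 16777214


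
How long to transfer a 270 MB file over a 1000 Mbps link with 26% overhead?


Effective throughput = 1000 * (1 - 26/100) = 740 Mbps
File size in Mb = 270 * 8 = 2160 Mb
Time = 2160 / 740
Time = 2.9189 seconds


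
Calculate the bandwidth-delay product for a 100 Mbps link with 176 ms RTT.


BDP = bandwidth * RTT
= 100 Mbps * 176 ms
= 100 * 1e6 * 176 / 1000 bits
= 17600000 bits
= 2200000 bytes
= 2148.4375 KB
BDP = 17600000 bits (2200000 bytes)


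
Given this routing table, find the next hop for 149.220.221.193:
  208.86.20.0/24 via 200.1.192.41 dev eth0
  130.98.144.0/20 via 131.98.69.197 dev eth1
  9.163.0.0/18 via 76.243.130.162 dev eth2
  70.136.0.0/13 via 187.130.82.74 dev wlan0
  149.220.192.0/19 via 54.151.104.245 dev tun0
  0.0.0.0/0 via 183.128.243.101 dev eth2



Longest prefix match for 149.220.221.193:
  /24 208.86.20.0: no
  /20 130.98.144.0: no
  /18 9.163.0.0: no
  /13 70.136.0.0: no
  /19 149.220.192.0: MATCH
  /0 0.0.0.0: MATCH
Selected: next-hop 54.151.104.245 via tun0 (matched /19)


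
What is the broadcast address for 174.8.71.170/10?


Network: 174.0.0.0/10
Host bits = 22
Set all host bits to 1:
Broadcast: 174.63.255.255


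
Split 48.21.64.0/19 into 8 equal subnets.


New prefix = 19 + 3 = 22
Each subnet has 1024 addresses
  48.21.64.0/22
  48.21.68.0/22
  48.21.72.0/22
  48.21.76.0/22
  48.21.80.0/22
  48.21.84.0/22
  48.21.88.0/22
  48.21.92.0/22
Subnets: 48.21.64.0/22, 48.21.68.0/22, 48.21.72.0/22, 48.21.76.0/22, 48.21.80.0/22, 48.21.84.0/22, 48.21.88.0/22, 48.21.92.0/22


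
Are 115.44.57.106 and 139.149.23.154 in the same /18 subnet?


Mask: 255.255.192.0
115.44.57.106 AND mask = 115.44.0.0
139.149.23.154 AND mask = 139.149.0.0
No, different subnets (115.44.0.0 vs 139.149.0.0)


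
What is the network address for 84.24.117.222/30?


IP:   01010100.00011000.01110101.11011110
Mask: 11111111.11111111.11111111.11111100
AND operation:
Net:  01010100.00011000.01110101.11011100
Network: 84.24.117.220/30


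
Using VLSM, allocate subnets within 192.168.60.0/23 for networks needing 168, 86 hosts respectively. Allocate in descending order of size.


168 hosts -> /24 (254 usable): 192.168.60.0/24
86 hosts -> /25 (126 usable): 192.168.61.0/25
Allocation: 192.168.60.0/24 (168 hosts, 254 usable); 192.168.61.0/25 (86 hosts, 126 usable)


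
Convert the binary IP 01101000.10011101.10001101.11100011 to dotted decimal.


01101000 = 104
10011101 = 157
10001101 = 141
11100011 = 227
IP: 104.157.141.227


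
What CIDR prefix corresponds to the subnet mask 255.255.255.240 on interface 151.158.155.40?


Binary: 11111111.11111111.11111111.11110000
Count leading 1s
Prefix: /28


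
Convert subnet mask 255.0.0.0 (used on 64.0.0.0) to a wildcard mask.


Subnet mask: 255.0.0.0
Wildcard = 255.255.255.255 - subnet mask
255 - 255 = 0
255 - 0 = 255
255 - 0 = 255
255 - 0 = 255
Wildcard: 0.255.255.255


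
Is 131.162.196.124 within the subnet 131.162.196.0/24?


Subnet network: 131.162.196.0
Test IP AND mask: 131.162.196.0
Yes, 131.162.196.124 is in 131.162.196.0/24


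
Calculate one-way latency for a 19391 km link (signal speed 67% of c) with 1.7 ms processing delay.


Speed = 0.67 * 3e5 km/s = 201000 km/s
Propagation delay = 19391 / 201000 = 0.0965 s = 96.4726 ms
Processing delay = 1.7 ms
Total one-way latency = 98.1726 ms


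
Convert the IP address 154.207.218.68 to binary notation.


154 = 10011010
207 = 11001111
218 = 11011010
68 = 01000100
Binary: 10011010.11001111.11011010.01000100


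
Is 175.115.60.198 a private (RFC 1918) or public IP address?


RFC 1918 private ranges:
  10.0.0.0/8 (10.0.0.0 - 10.255.255.255)
  172.16.0.0/12 (172.16.0.0 - 172.31.255.255)
  192.168.0.0/16 (192.168.0.0 - 192.168.255.255)
Public (not in any RFC 1918 range)


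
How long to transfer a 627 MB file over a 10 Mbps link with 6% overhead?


Effective throughput = 10 * (1 - 6/100) = 9.4 Mbps
File size in Mb = 627 * 8 = 5016 Mb
Time = 5016 / 9.4
Time = 533.617 seconds


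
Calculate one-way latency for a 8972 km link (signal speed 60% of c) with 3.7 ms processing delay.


Speed = 0.6 * 3e5 km/s = 180000 km/s
Propagation delay = 8972 / 180000 = 0.0498 s = 49.8444 ms
Processing delay = 3.7 ms
Total one-way latency = 53.5444 ms


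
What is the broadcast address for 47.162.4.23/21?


Network: 47.162.0.0/21
Host bits = 11
Set all host bits to 1:
Broadcast: 47.162.7.255


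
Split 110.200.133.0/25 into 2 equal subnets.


New prefix = 25 + 1 = 26
Each subnet has 64 addresses
  110.200.133.0/26
  110.200.133.64/26
Subnets: 110.200.133.0/26, 110.200.133.64/26
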